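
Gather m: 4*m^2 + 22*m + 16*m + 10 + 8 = 4*m^2 + 38*m + 18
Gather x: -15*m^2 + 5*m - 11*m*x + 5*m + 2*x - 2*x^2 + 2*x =-15*m^2 + 10*m - 2*x^2 + x*(4 - 11*m)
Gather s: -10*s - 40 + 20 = -10*s - 20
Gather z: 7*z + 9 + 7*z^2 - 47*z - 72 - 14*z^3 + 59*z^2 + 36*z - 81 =-14*z^3 + 66*z^2 - 4*z - 144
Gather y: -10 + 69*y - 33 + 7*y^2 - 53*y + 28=7*y^2 + 16*y - 15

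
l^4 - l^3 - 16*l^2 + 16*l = l*(l - 4)*(l - 1)*(l + 4)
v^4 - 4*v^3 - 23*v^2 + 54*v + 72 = (v - 6)*(v - 3)*(v + 1)*(v + 4)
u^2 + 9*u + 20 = (u + 4)*(u + 5)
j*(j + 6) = j^2 + 6*j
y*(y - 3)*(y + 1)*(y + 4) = y^4 + 2*y^3 - 11*y^2 - 12*y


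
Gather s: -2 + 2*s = 2*s - 2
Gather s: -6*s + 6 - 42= -6*s - 36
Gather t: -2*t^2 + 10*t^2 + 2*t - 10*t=8*t^2 - 8*t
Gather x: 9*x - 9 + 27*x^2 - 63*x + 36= 27*x^2 - 54*x + 27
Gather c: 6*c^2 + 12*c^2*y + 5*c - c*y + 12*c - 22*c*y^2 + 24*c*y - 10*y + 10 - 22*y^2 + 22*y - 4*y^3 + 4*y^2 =c^2*(12*y + 6) + c*(-22*y^2 + 23*y + 17) - 4*y^3 - 18*y^2 + 12*y + 10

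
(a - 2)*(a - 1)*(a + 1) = a^3 - 2*a^2 - a + 2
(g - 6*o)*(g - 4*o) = g^2 - 10*g*o + 24*o^2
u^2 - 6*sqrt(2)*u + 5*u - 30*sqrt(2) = (u + 5)*(u - 6*sqrt(2))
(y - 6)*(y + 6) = y^2 - 36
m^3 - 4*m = m*(m - 2)*(m + 2)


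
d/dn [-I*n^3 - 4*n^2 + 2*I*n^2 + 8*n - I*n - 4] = -3*I*n^2 - 4*n*(2 - I) + 8 - I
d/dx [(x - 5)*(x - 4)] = 2*x - 9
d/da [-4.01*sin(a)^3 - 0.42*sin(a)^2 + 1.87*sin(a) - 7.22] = (-12.03*sin(a)^2 - 0.84*sin(a) + 1.87)*cos(a)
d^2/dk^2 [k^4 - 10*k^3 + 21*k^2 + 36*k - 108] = 12*k^2 - 60*k + 42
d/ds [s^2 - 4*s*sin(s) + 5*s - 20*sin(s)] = -4*s*cos(s) + 2*s - 4*sin(s) - 20*cos(s) + 5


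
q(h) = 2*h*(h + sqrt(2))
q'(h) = 4*h + 2*sqrt(2)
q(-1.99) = 2.29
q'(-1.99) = -5.13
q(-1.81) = 1.43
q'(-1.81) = -4.41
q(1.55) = 9.19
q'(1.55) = 9.03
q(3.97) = 42.75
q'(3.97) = 18.71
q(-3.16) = 11.03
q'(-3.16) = -9.81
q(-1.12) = -0.66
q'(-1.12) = -1.65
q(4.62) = 55.76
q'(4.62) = 21.31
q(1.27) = 6.82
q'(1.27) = 7.91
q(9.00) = 187.46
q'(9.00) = 38.83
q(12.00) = 321.94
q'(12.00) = 50.83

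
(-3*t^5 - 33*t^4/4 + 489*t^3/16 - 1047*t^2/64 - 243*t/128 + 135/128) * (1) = -3*t^5 - 33*t^4/4 + 489*t^3/16 - 1047*t^2/64 - 243*t/128 + 135/128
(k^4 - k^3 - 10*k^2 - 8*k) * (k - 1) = k^5 - 2*k^4 - 9*k^3 + 2*k^2 + 8*k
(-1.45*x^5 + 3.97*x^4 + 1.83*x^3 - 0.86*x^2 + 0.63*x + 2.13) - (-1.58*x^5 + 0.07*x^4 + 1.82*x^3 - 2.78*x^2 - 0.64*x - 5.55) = 0.13*x^5 + 3.9*x^4 + 0.01*x^3 + 1.92*x^2 + 1.27*x + 7.68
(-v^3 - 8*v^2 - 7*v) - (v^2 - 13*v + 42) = -v^3 - 9*v^2 + 6*v - 42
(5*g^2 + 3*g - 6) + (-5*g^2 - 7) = 3*g - 13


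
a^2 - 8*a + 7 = (a - 7)*(a - 1)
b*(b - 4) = b^2 - 4*b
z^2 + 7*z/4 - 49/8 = (z - 7/4)*(z + 7/2)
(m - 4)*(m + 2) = m^2 - 2*m - 8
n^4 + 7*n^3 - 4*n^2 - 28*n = n*(n - 2)*(n + 2)*(n + 7)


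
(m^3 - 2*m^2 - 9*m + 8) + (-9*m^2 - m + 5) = m^3 - 11*m^2 - 10*m + 13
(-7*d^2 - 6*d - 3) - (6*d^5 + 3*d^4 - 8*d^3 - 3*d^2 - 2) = -6*d^5 - 3*d^4 + 8*d^3 - 4*d^2 - 6*d - 1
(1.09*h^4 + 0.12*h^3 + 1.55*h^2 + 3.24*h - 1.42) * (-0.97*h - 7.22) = -1.0573*h^5 - 7.9862*h^4 - 2.3699*h^3 - 14.3338*h^2 - 22.0154*h + 10.2524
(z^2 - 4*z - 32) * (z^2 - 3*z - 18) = z^4 - 7*z^3 - 38*z^2 + 168*z + 576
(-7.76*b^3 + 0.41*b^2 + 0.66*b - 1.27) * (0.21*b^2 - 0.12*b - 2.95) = -1.6296*b^5 + 1.0173*b^4 + 22.9814*b^3 - 1.5554*b^2 - 1.7946*b + 3.7465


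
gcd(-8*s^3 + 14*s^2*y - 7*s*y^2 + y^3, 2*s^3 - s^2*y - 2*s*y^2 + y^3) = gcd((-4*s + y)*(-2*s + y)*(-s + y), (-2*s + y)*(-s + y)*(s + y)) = 2*s^2 - 3*s*y + y^2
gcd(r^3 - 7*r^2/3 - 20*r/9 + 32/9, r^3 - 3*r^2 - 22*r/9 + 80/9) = r - 8/3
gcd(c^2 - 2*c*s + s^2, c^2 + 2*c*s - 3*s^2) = -c + s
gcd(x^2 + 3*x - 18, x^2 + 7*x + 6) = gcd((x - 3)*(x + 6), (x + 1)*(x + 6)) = x + 6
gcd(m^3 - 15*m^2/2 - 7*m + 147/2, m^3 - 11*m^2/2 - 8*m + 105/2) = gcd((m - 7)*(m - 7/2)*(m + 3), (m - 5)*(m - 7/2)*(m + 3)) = m^2 - m/2 - 21/2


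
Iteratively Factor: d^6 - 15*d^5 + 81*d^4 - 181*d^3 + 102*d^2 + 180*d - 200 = (d + 1)*(d^5 - 16*d^4 + 97*d^3 - 278*d^2 + 380*d - 200) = (d - 5)*(d + 1)*(d^4 - 11*d^3 + 42*d^2 - 68*d + 40) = (d - 5)*(d - 2)*(d + 1)*(d^3 - 9*d^2 + 24*d - 20) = (d - 5)*(d - 2)^2*(d + 1)*(d^2 - 7*d + 10) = (d - 5)*(d - 2)^3*(d + 1)*(d - 5)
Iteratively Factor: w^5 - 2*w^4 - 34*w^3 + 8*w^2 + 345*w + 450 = (w - 5)*(w^4 + 3*w^3 - 19*w^2 - 87*w - 90) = (w - 5)^2*(w^3 + 8*w^2 + 21*w + 18) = (w - 5)^2*(w + 3)*(w^2 + 5*w + 6) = (w - 5)^2*(w + 2)*(w + 3)*(w + 3)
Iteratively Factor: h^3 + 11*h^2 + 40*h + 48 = (h + 4)*(h^2 + 7*h + 12) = (h + 3)*(h + 4)*(h + 4)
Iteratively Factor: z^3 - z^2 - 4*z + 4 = (z - 1)*(z^2 - 4) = (z - 1)*(z + 2)*(z - 2)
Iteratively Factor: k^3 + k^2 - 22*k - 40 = (k - 5)*(k^2 + 6*k + 8) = (k - 5)*(k + 2)*(k + 4)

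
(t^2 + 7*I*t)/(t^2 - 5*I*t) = (t + 7*I)/(t - 5*I)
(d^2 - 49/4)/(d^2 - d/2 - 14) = (d - 7/2)/(d - 4)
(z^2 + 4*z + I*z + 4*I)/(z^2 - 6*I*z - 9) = (z^2 + z*(4 + I) + 4*I)/(z^2 - 6*I*z - 9)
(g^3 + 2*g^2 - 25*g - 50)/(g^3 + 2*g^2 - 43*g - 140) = (g^2 - 3*g - 10)/(g^2 - 3*g - 28)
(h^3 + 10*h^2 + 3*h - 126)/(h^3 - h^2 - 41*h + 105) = (h + 6)/(h - 5)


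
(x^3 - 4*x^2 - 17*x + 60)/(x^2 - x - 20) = x - 3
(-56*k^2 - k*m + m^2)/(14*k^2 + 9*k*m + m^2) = (-8*k + m)/(2*k + m)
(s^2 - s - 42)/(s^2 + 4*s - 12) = (s - 7)/(s - 2)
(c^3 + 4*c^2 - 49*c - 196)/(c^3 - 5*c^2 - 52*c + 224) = (c^2 - 3*c - 28)/(c^2 - 12*c + 32)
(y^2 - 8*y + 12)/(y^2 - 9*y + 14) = (y - 6)/(y - 7)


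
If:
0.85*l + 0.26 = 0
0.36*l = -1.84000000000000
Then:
No Solution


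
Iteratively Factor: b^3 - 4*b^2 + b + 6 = (b - 2)*(b^2 - 2*b - 3) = (b - 3)*(b - 2)*(b + 1)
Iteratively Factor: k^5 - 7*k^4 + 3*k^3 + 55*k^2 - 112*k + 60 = (k - 2)*(k^4 - 5*k^3 - 7*k^2 + 41*k - 30) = (k - 2)^2*(k^3 - 3*k^2 - 13*k + 15) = (k - 2)^2*(k - 1)*(k^2 - 2*k - 15) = (k - 2)^2*(k - 1)*(k + 3)*(k - 5)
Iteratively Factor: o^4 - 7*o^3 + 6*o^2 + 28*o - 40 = (o - 2)*(o^3 - 5*o^2 - 4*o + 20) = (o - 2)^2*(o^2 - 3*o - 10) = (o - 2)^2*(o + 2)*(o - 5)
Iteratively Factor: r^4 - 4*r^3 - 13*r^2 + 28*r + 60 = (r - 5)*(r^3 + r^2 - 8*r - 12) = (r - 5)*(r + 2)*(r^2 - r - 6) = (r - 5)*(r + 2)^2*(r - 3)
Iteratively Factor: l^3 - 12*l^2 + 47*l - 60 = (l - 3)*(l^2 - 9*l + 20) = (l - 4)*(l - 3)*(l - 5)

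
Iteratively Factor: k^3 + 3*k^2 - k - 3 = (k - 1)*(k^2 + 4*k + 3) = (k - 1)*(k + 1)*(k + 3)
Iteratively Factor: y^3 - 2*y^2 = (y)*(y^2 - 2*y) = y*(y - 2)*(y)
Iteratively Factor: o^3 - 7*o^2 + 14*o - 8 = (o - 2)*(o^2 - 5*o + 4) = (o - 2)*(o - 1)*(o - 4)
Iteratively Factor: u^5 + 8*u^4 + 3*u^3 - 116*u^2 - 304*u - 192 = (u + 1)*(u^4 + 7*u^3 - 4*u^2 - 112*u - 192) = (u - 4)*(u + 1)*(u^3 + 11*u^2 + 40*u + 48) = (u - 4)*(u + 1)*(u + 4)*(u^2 + 7*u + 12) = (u - 4)*(u + 1)*(u + 3)*(u + 4)*(u + 4)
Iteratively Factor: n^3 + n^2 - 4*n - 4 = (n + 1)*(n^2 - 4) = (n + 1)*(n + 2)*(n - 2)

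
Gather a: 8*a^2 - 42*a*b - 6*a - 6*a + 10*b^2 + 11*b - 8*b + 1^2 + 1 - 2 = 8*a^2 + a*(-42*b - 12) + 10*b^2 + 3*b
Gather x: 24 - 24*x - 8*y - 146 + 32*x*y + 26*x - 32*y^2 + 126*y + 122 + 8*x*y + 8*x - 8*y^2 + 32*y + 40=x*(40*y + 10) - 40*y^2 + 150*y + 40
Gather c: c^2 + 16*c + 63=c^2 + 16*c + 63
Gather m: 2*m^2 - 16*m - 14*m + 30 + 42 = 2*m^2 - 30*m + 72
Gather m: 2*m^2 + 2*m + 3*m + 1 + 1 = 2*m^2 + 5*m + 2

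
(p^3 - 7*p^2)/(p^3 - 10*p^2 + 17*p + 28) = p^2/(p^2 - 3*p - 4)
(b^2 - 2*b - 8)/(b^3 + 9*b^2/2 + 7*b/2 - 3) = 2*(b - 4)/(2*b^2 + 5*b - 3)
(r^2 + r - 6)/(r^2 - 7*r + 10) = (r + 3)/(r - 5)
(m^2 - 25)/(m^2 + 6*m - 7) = (m^2 - 25)/(m^2 + 6*m - 7)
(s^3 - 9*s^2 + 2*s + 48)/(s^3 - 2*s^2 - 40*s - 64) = (s - 3)/(s + 4)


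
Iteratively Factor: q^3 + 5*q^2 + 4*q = (q + 1)*(q^2 + 4*q) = (q + 1)*(q + 4)*(q)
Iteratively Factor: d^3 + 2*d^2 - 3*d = (d + 3)*(d^2 - d) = (d - 1)*(d + 3)*(d)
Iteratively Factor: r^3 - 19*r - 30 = (r + 3)*(r^2 - 3*r - 10) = (r + 2)*(r + 3)*(r - 5)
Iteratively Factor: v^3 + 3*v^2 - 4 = (v + 2)*(v^2 + v - 2) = (v + 2)^2*(v - 1)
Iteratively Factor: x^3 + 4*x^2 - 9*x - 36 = (x + 4)*(x^2 - 9) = (x - 3)*(x + 4)*(x + 3)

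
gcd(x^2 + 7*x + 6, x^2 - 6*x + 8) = 1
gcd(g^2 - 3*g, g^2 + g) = g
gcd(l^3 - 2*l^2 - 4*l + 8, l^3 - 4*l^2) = 1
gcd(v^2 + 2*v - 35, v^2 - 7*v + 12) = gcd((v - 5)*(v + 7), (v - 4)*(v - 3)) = 1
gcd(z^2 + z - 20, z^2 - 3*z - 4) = z - 4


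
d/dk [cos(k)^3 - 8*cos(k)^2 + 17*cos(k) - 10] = (-3*cos(k)^2 + 16*cos(k) - 17)*sin(k)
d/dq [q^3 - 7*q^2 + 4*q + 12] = 3*q^2 - 14*q + 4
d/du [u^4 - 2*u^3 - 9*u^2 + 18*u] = 4*u^3 - 6*u^2 - 18*u + 18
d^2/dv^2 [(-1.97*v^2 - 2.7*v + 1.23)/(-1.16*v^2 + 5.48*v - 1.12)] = (32.312032*v^3 - 25.287072*v^2 + 25.866144*v - 32.593376)/(1.560896*v^6 - 22.121664*v^5 + 109.027008*v^4 - 207.284288*v^3 + 105.267456*v^2 - 20.622336*v + 1.404928)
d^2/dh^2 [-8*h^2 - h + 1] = -16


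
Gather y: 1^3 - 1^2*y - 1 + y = 0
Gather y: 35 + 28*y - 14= 28*y + 21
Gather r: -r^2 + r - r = -r^2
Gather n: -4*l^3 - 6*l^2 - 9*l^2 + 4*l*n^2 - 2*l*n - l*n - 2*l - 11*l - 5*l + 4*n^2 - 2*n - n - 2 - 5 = -4*l^3 - 15*l^2 - 18*l + n^2*(4*l + 4) + n*(-3*l - 3) - 7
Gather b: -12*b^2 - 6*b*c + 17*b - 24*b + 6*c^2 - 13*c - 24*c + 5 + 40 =-12*b^2 + b*(-6*c - 7) + 6*c^2 - 37*c + 45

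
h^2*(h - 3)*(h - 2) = h^4 - 5*h^3 + 6*h^2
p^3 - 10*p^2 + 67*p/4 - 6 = (p - 8)*(p - 3/2)*(p - 1/2)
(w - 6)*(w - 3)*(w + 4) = w^3 - 5*w^2 - 18*w + 72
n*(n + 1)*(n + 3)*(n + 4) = n^4 + 8*n^3 + 19*n^2 + 12*n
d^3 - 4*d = d*(d - 2)*(d + 2)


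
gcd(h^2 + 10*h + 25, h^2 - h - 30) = h + 5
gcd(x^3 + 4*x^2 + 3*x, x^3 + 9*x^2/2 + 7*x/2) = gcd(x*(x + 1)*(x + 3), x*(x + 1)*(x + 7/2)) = x^2 + x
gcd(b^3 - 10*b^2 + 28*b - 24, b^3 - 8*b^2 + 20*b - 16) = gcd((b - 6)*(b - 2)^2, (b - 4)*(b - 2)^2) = b^2 - 4*b + 4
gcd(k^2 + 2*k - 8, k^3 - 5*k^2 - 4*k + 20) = k - 2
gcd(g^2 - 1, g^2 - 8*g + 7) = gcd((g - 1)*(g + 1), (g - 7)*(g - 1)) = g - 1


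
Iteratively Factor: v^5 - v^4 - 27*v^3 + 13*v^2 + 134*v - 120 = (v - 1)*(v^4 - 27*v^2 - 14*v + 120) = (v - 5)*(v - 1)*(v^3 + 5*v^2 - 2*v - 24) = (v - 5)*(v - 1)*(v + 3)*(v^2 + 2*v - 8) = (v - 5)*(v - 1)*(v + 3)*(v + 4)*(v - 2)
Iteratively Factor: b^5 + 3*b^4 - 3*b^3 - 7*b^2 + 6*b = (b + 2)*(b^4 + b^3 - 5*b^2 + 3*b) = (b - 1)*(b + 2)*(b^3 + 2*b^2 - 3*b) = (b - 1)^2*(b + 2)*(b^2 + 3*b) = b*(b - 1)^2*(b + 2)*(b + 3)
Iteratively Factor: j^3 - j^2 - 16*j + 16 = (j - 4)*(j^2 + 3*j - 4) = (j - 4)*(j - 1)*(j + 4)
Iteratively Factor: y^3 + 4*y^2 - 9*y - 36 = (y - 3)*(y^2 + 7*y + 12) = (y - 3)*(y + 3)*(y + 4)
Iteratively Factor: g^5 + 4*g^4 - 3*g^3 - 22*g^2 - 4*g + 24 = (g + 3)*(g^4 + g^3 - 6*g^2 - 4*g + 8) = (g + 2)*(g + 3)*(g^3 - g^2 - 4*g + 4) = (g + 2)^2*(g + 3)*(g^2 - 3*g + 2) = (g - 2)*(g + 2)^2*(g + 3)*(g - 1)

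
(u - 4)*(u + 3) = u^2 - u - 12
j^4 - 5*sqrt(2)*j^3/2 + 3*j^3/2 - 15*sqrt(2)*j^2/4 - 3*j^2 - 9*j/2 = j*(j + 3/2)*(j - 3*sqrt(2))*(j + sqrt(2)/2)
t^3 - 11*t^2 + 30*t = t*(t - 6)*(t - 5)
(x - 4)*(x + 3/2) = x^2 - 5*x/2 - 6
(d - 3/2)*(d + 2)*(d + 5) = d^3 + 11*d^2/2 - d/2 - 15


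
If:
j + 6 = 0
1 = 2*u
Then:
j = -6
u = 1/2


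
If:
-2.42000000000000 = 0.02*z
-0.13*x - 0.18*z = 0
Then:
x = 167.54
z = -121.00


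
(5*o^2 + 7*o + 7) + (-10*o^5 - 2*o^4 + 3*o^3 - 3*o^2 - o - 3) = -10*o^5 - 2*o^4 + 3*o^3 + 2*o^2 + 6*o + 4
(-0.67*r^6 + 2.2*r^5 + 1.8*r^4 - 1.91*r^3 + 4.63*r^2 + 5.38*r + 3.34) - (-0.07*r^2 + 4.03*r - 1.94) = -0.67*r^6 + 2.2*r^5 + 1.8*r^4 - 1.91*r^3 + 4.7*r^2 + 1.35*r + 5.28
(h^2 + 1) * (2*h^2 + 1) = 2*h^4 + 3*h^2 + 1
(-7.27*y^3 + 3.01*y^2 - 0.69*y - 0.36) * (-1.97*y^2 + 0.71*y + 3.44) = 14.3219*y^5 - 11.0914*y^4 - 21.5124*y^3 + 10.5737*y^2 - 2.6292*y - 1.2384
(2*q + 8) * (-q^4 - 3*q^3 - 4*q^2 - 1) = -2*q^5 - 14*q^4 - 32*q^3 - 32*q^2 - 2*q - 8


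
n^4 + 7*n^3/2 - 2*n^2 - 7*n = n*(n + 7/2)*(n - sqrt(2))*(n + sqrt(2))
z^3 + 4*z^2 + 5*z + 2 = (z + 1)^2*(z + 2)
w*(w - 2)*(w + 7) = w^3 + 5*w^2 - 14*w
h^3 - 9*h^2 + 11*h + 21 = (h - 7)*(h - 3)*(h + 1)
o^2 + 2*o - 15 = (o - 3)*(o + 5)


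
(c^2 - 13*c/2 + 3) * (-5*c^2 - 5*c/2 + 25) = -5*c^4 + 30*c^3 + 105*c^2/4 - 170*c + 75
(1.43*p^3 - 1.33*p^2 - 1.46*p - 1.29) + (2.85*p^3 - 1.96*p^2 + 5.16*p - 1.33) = 4.28*p^3 - 3.29*p^2 + 3.7*p - 2.62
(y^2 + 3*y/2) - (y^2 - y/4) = 7*y/4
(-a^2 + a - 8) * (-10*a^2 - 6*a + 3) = 10*a^4 - 4*a^3 + 71*a^2 + 51*a - 24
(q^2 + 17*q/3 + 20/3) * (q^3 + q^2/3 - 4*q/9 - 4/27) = q^5 + 6*q^4 + 73*q^3/9 - 4*q^2/9 - 308*q/81 - 80/81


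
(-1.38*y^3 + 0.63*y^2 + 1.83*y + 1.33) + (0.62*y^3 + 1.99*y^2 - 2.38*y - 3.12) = -0.76*y^3 + 2.62*y^2 - 0.55*y - 1.79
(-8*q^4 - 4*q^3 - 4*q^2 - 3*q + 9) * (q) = -8*q^5 - 4*q^4 - 4*q^3 - 3*q^2 + 9*q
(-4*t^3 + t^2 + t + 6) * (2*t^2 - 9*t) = -8*t^5 + 38*t^4 - 7*t^3 + 3*t^2 - 54*t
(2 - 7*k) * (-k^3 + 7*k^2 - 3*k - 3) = 7*k^4 - 51*k^3 + 35*k^2 + 15*k - 6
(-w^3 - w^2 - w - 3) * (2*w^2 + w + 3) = -2*w^5 - 3*w^4 - 6*w^3 - 10*w^2 - 6*w - 9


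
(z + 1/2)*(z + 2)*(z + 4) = z^3 + 13*z^2/2 + 11*z + 4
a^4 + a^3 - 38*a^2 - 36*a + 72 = (a - 6)*(a - 1)*(a + 2)*(a + 6)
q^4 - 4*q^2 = q^2*(q - 2)*(q + 2)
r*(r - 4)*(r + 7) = r^3 + 3*r^2 - 28*r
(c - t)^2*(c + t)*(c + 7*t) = c^4 + 6*c^3*t - 8*c^2*t^2 - 6*c*t^3 + 7*t^4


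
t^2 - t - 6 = (t - 3)*(t + 2)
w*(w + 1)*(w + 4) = w^3 + 5*w^2 + 4*w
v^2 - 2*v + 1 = (v - 1)^2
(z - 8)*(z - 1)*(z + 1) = z^3 - 8*z^2 - z + 8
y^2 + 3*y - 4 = (y - 1)*(y + 4)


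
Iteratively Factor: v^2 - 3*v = (v)*(v - 3)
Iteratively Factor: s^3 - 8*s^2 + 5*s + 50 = (s - 5)*(s^2 - 3*s - 10) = (s - 5)*(s + 2)*(s - 5)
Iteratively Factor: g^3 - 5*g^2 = (g)*(g^2 - 5*g) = g*(g - 5)*(g)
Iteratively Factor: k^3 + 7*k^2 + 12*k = (k)*(k^2 + 7*k + 12) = k*(k + 3)*(k + 4)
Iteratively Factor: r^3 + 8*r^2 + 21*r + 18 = (r + 2)*(r^2 + 6*r + 9) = (r + 2)*(r + 3)*(r + 3)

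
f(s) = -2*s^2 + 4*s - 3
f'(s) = 4 - 4*s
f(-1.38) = -12.33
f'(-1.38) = 9.52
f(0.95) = -1.00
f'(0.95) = 0.20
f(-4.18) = -54.66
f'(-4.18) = 20.72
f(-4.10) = -53.02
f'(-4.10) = 20.40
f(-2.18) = -21.22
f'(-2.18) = 12.72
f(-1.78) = -16.46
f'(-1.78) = 11.12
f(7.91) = -96.50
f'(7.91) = -27.64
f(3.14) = -10.16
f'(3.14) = -8.56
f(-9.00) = -201.00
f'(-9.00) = 40.00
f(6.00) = -51.00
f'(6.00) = -20.00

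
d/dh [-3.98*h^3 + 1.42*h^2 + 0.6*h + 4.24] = -11.94*h^2 + 2.84*h + 0.6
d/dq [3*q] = 3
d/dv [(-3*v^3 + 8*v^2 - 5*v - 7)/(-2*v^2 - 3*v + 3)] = (6*v^4 + 18*v^3 - 61*v^2 + 20*v - 36)/(4*v^4 + 12*v^3 - 3*v^2 - 18*v + 9)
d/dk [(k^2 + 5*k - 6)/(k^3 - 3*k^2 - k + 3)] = (-k^2 - 12*k + 9)/(k^4 - 4*k^3 - 2*k^2 + 12*k + 9)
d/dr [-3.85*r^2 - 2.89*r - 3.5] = -7.7*r - 2.89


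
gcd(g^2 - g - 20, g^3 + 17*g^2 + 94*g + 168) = g + 4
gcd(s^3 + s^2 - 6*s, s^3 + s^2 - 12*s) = s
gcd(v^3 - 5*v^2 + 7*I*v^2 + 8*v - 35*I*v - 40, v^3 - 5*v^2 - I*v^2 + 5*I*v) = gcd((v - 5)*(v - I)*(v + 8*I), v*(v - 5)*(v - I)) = v^2 + v*(-5 - I) + 5*I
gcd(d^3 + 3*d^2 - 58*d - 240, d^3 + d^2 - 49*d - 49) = 1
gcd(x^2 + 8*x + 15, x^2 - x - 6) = 1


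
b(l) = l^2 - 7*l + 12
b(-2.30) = 33.39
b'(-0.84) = -8.68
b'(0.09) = -6.82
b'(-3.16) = -13.32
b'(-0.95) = -8.90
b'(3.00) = -1.00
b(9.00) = 30.00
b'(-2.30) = -11.60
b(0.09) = 11.38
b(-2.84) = 39.95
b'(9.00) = 11.00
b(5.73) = 4.72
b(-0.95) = 19.55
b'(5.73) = 4.46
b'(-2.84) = -12.68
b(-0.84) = 18.59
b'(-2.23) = -11.46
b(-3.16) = 44.11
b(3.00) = 0.00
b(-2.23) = 32.58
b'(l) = 2*l - 7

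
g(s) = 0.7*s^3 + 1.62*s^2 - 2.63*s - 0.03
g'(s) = 2.1*s^2 + 3.24*s - 2.63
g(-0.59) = 1.94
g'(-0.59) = -3.81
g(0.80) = -0.74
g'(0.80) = 1.31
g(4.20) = 69.36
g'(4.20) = 48.02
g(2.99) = 25.30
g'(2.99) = 25.83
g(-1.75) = 5.78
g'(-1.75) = -1.87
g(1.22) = 0.44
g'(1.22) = 4.45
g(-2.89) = 4.20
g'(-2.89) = 5.55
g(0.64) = -0.87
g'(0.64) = 0.30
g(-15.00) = -1958.58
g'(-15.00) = 421.27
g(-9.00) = -355.44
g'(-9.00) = 138.31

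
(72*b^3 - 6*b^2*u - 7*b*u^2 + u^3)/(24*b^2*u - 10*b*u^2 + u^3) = (3*b + u)/u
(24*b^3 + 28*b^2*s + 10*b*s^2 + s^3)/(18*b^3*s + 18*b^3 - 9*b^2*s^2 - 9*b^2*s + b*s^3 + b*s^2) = (24*b^3 + 28*b^2*s + 10*b*s^2 + s^3)/(b*(18*b^2*s + 18*b^2 - 9*b*s^2 - 9*b*s + s^3 + s^2))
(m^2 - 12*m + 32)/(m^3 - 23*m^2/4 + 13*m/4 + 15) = 4*(m - 8)/(4*m^2 - 7*m - 15)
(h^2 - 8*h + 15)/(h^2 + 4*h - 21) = (h - 5)/(h + 7)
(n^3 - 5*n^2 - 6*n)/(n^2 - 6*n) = n + 1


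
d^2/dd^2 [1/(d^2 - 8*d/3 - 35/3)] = 6*(9*d^2 - 24*d - 4*(3*d - 4)^2 - 105)/(-3*d^2 + 8*d + 35)^3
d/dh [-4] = 0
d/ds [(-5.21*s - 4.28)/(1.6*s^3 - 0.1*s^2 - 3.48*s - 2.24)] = (16.672*s^3 + 20.023*s^2 - 0.856000000000002*s - 3.224)/(2.56*s^6 - 0.32*s^5 - 11.126*s^4 - 6.472*s^3 + 12.5584*s^2 + 15.5904*s + 5.0176)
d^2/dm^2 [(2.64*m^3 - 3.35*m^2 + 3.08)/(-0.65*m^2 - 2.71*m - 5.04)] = (-1.77635683940025e-15*m^5 + 7.105427357601e-15*m^4 - 33.281618*m^3 - 290.004456*m^2 - 434.913864*m + 145.131224)/(0.274625*m^6 + 3.434925*m^5 + 20.709195*m^4 + 73.170271*m^3 + 160.575912*m^2 + 206.515008*m + 128.024064)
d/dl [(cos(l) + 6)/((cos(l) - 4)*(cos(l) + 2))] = (cos(l)^2 + 12*cos(l) - 4)*sin(l)/((cos(l) - 4)^2*(cos(l) + 2)^2)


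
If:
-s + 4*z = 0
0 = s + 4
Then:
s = -4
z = -1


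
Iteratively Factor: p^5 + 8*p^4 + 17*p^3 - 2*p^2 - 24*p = (p + 3)*(p^4 + 5*p^3 + 2*p^2 - 8*p) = (p - 1)*(p + 3)*(p^3 + 6*p^2 + 8*p) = p*(p - 1)*(p + 3)*(p^2 + 6*p + 8) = p*(p - 1)*(p + 2)*(p + 3)*(p + 4)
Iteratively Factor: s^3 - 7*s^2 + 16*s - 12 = (s - 3)*(s^2 - 4*s + 4) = (s - 3)*(s - 2)*(s - 2)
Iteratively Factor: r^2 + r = (r + 1)*(r)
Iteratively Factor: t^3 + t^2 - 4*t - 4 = (t + 1)*(t^2 - 4) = (t - 2)*(t + 1)*(t + 2)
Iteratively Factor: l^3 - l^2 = (l - 1)*(l^2) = l*(l - 1)*(l)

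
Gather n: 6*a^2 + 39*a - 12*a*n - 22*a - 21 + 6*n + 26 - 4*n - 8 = 6*a^2 + 17*a + n*(2 - 12*a) - 3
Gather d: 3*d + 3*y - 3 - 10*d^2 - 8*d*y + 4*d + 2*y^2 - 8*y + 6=-10*d^2 + d*(7 - 8*y) + 2*y^2 - 5*y + 3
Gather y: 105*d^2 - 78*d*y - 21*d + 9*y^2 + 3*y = 105*d^2 - 21*d + 9*y^2 + y*(3 - 78*d)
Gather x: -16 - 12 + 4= -24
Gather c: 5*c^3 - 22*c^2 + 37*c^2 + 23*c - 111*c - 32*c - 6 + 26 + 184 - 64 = 5*c^3 + 15*c^2 - 120*c + 140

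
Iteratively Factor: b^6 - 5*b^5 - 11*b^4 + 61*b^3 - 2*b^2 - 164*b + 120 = (b - 5)*(b^5 - 11*b^3 + 6*b^2 + 28*b - 24) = (b - 5)*(b - 2)*(b^4 + 2*b^3 - 7*b^2 - 8*b + 12) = (b - 5)*(b - 2)*(b + 3)*(b^3 - b^2 - 4*b + 4) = (b - 5)*(b - 2)*(b - 1)*(b + 3)*(b^2 - 4) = (b - 5)*(b - 2)^2*(b - 1)*(b + 3)*(b + 2)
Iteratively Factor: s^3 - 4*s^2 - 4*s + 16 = (s + 2)*(s^2 - 6*s + 8) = (s - 4)*(s + 2)*(s - 2)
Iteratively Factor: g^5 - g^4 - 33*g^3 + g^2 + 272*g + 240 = (g + 1)*(g^4 - 2*g^3 - 31*g^2 + 32*g + 240) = (g - 5)*(g + 1)*(g^3 + 3*g^2 - 16*g - 48) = (g - 5)*(g + 1)*(g + 3)*(g^2 - 16) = (g - 5)*(g - 4)*(g + 1)*(g + 3)*(g + 4)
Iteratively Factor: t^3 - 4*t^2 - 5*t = (t - 5)*(t^2 + t) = t*(t - 5)*(t + 1)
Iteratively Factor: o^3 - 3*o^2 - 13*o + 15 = (o + 3)*(o^2 - 6*o + 5) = (o - 5)*(o + 3)*(o - 1)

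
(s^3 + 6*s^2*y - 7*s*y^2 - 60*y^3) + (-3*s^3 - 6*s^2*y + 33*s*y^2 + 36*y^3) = -2*s^3 + 26*s*y^2 - 24*y^3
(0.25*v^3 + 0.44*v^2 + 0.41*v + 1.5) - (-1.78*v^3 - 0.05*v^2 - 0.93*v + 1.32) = 2.03*v^3 + 0.49*v^2 + 1.34*v + 0.18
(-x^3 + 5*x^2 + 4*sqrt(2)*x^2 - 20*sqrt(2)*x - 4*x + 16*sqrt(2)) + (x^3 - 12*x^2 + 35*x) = -7*x^2 + 4*sqrt(2)*x^2 - 20*sqrt(2)*x + 31*x + 16*sqrt(2)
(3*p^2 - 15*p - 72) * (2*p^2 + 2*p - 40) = 6*p^4 - 24*p^3 - 294*p^2 + 456*p + 2880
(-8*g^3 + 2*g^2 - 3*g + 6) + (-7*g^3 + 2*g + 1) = -15*g^3 + 2*g^2 - g + 7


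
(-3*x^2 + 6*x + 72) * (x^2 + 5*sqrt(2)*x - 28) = -3*x^4 - 15*sqrt(2)*x^3 + 6*x^3 + 30*sqrt(2)*x^2 + 156*x^2 - 168*x + 360*sqrt(2)*x - 2016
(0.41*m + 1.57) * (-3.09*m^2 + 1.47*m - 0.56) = -1.2669*m^3 - 4.2486*m^2 + 2.0783*m - 0.8792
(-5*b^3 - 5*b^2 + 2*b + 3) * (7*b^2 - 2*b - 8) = -35*b^5 - 25*b^4 + 64*b^3 + 57*b^2 - 22*b - 24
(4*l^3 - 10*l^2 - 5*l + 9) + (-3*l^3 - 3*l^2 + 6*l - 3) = l^3 - 13*l^2 + l + 6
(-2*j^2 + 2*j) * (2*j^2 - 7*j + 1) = -4*j^4 + 18*j^3 - 16*j^2 + 2*j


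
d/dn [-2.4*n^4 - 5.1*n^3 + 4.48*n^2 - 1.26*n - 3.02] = -9.6*n^3 - 15.3*n^2 + 8.96*n - 1.26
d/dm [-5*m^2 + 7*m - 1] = 7 - 10*m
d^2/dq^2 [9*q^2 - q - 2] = 18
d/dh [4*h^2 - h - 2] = 8*h - 1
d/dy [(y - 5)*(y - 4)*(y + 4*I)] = 3*y^2 + y*(-18 + 8*I) + 20 - 36*I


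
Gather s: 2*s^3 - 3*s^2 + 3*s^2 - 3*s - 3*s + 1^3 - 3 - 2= 2*s^3 - 6*s - 4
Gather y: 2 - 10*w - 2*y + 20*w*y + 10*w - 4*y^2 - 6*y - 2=-4*y^2 + y*(20*w - 8)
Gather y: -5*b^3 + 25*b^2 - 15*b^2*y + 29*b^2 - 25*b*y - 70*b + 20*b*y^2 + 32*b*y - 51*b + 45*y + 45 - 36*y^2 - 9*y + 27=-5*b^3 + 54*b^2 - 121*b + y^2*(20*b - 36) + y*(-15*b^2 + 7*b + 36) + 72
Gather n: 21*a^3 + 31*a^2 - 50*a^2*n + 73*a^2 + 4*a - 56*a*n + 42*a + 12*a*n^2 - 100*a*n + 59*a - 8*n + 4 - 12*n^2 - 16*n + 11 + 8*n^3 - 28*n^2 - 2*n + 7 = 21*a^3 + 104*a^2 + 105*a + 8*n^3 + n^2*(12*a - 40) + n*(-50*a^2 - 156*a - 26) + 22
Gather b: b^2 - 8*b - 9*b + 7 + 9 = b^2 - 17*b + 16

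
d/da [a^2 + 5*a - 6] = 2*a + 5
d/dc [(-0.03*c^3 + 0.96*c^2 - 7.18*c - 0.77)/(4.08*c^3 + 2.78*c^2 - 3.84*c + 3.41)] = (-4.0002*c^4 + 58.8192*c^3 + 25.3919*c^2 + 10.8284*c - 27.4406)/(16.6464*c^6 + 22.6848*c^5 - 23.606*c^4 + 6.4752*c^3 + 33.7052*c^2 - 26.1888*c + 11.6281)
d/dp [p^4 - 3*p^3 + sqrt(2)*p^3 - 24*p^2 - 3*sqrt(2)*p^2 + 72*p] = 4*p^3 - 9*p^2 + 3*sqrt(2)*p^2 - 48*p - 6*sqrt(2)*p + 72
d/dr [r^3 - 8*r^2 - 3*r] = 3*r^2 - 16*r - 3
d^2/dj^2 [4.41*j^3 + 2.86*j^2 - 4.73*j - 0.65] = 26.46*j + 5.72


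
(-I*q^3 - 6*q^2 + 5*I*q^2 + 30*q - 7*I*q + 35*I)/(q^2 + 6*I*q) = (-I*q^3 + q^2*(-6 + 5*I) + q*(30 - 7*I) + 35*I)/(q*(q + 6*I))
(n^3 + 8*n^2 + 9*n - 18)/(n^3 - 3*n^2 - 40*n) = (-n^3 - 8*n^2 - 9*n + 18)/(n*(-n^2 + 3*n + 40))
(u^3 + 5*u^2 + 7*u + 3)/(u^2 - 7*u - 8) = (u^2 + 4*u + 3)/(u - 8)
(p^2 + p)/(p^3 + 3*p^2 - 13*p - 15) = p/(p^2 + 2*p - 15)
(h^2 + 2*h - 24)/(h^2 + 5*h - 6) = (h - 4)/(h - 1)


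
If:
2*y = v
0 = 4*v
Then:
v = 0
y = 0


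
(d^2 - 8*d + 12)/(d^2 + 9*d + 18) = (d^2 - 8*d + 12)/(d^2 + 9*d + 18)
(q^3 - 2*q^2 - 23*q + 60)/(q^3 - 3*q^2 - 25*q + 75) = (q - 4)/(q - 5)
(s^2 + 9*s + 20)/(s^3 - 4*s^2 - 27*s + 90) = (s + 4)/(s^2 - 9*s + 18)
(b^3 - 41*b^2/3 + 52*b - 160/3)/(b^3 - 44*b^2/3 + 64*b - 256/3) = (3*b - 5)/(3*b - 8)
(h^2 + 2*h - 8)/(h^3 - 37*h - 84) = (h - 2)/(h^2 - 4*h - 21)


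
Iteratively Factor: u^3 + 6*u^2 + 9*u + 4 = (u + 1)*(u^2 + 5*u + 4) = (u + 1)^2*(u + 4)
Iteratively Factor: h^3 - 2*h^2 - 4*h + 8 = (h - 2)*(h^2 - 4) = (h - 2)^2*(h + 2)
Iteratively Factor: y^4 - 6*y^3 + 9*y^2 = (y)*(y^3 - 6*y^2 + 9*y) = y^2*(y^2 - 6*y + 9) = y^2*(y - 3)*(y - 3)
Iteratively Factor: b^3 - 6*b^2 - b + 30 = (b + 2)*(b^2 - 8*b + 15) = (b - 5)*(b + 2)*(b - 3)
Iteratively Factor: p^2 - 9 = (p + 3)*(p - 3)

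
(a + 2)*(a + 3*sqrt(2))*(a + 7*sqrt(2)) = a^3 + 2*a^2 + 10*sqrt(2)*a^2 + 20*sqrt(2)*a + 42*a + 84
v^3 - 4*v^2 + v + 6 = (v - 3)*(v - 2)*(v + 1)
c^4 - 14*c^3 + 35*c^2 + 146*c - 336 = (c - 8)*(c - 7)*(c - 2)*(c + 3)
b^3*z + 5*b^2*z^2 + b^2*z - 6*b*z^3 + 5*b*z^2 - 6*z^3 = (b - z)*(b + 6*z)*(b*z + z)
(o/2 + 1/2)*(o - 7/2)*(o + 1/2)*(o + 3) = o^4/2 + o^3/2 - 43*o^2/8 - 8*o - 21/8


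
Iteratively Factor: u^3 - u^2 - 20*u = (u - 5)*(u^2 + 4*u) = u*(u - 5)*(u + 4)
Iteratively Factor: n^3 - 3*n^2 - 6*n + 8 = (n - 1)*(n^2 - 2*n - 8) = (n - 4)*(n - 1)*(n + 2)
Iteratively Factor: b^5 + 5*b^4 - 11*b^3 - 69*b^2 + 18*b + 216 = (b - 2)*(b^4 + 7*b^3 + 3*b^2 - 63*b - 108) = (b - 3)*(b - 2)*(b^3 + 10*b^2 + 33*b + 36) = (b - 3)*(b - 2)*(b + 3)*(b^2 + 7*b + 12) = (b - 3)*(b - 2)*(b + 3)*(b + 4)*(b + 3)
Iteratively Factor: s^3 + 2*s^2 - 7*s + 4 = (s - 1)*(s^2 + 3*s - 4) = (s - 1)*(s + 4)*(s - 1)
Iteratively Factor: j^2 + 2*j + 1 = (j + 1)*(j + 1)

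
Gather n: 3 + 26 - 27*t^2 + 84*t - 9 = -27*t^2 + 84*t + 20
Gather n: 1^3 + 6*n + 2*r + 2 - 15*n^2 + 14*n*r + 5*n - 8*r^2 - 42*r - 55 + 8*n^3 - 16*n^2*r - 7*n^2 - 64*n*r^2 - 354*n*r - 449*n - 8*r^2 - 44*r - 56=8*n^3 + n^2*(-16*r - 22) + n*(-64*r^2 - 340*r - 438) - 16*r^2 - 84*r - 108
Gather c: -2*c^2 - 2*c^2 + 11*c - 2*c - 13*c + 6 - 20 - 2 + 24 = -4*c^2 - 4*c + 8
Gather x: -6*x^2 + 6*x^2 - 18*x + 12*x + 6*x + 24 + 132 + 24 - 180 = 0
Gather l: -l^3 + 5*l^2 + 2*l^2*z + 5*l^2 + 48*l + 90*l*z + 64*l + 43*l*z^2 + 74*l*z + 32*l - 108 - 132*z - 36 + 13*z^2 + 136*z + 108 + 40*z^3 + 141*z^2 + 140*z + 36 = -l^3 + l^2*(2*z + 10) + l*(43*z^2 + 164*z + 144) + 40*z^3 + 154*z^2 + 144*z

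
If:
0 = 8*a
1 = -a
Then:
No Solution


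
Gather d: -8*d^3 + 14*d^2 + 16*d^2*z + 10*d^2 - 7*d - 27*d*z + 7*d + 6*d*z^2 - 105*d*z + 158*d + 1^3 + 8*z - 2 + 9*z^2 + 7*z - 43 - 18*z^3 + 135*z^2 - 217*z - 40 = -8*d^3 + d^2*(16*z + 24) + d*(6*z^2 - 132*z + 158) - 18*z^3 + 144*z^2 - 202*z - 84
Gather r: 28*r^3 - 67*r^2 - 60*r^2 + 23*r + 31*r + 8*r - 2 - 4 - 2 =28*r^3 - 127*r^2 + 62*r - 8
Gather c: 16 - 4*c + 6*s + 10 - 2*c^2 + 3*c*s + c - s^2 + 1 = -2*c^2 + c*(3*s - 3) - s^2 + 6*s + 27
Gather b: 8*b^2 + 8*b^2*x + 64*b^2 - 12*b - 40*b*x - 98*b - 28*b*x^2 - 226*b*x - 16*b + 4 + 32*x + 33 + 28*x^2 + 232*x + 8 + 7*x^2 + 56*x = b^2*(8*x + 72) + b*(-28*x^2 - 266*x - 126) + 35*x^2 + 320*x + 45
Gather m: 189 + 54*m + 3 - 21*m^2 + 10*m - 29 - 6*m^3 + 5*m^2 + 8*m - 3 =-6*m^3 - 16*m^2 + 72*m + 160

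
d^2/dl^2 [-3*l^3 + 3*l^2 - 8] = 6 - 18*l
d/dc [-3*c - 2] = -3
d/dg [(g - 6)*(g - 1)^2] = (g - 1)*(3*g - 13)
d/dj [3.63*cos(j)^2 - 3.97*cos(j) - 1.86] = (3.97 - 7.26*cos(j))*sin(j)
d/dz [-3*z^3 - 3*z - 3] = -9*z^2 - 3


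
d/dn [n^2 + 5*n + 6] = 2*n + 5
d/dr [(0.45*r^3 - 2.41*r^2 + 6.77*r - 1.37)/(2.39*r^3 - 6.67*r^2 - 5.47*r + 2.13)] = (4.44089209850063e-16*r^5 + 2.7584*r^4 - 37.2836*r^3 + 71.037*r^2 - 28.5424*r + 6.9262)/(5.7121*r^6 - 31.8826*r^5 + 18.3423*r^4 + 83.1512*r^3 + 1.5067*r^2 - 23.3022*r + 4.5369)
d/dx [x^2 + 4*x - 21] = 2*x + 4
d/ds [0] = 0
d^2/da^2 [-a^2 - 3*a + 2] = -2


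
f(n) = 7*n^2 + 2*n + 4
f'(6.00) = 86.00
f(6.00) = 268.00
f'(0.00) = 2.00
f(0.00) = 4.00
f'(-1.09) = -13.26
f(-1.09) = 10.14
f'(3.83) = 55.62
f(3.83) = 114.34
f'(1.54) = 23.56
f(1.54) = 23.68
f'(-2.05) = -26.70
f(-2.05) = 29.32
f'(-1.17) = -14.38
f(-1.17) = 11.24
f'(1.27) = 19.78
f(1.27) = 17.83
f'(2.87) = 42.18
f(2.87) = 67.40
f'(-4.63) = -62.82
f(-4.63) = 144.80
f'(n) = 14*n + 2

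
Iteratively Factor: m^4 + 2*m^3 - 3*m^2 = (m)*(m^3 + 2*m^2 - 3*m) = m*(m - 1)*(m^2 + 3*m) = m^2*(m - 1)*(m + 3)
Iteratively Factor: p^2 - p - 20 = (p - 5)*(p + 4)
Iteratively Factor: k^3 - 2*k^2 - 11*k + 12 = (k - 4)*(k^2 + 2*k - 3) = (k - 4)*(k - 1)*(k + 3)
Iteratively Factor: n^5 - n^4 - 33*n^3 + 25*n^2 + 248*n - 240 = (n + 4)*(n^4 - 5*n^3 - 13*n^2 + 77*n - 60) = (n - 3)*(n + 4)*(n^3 - 2*n^2 - 19*n + 20) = (n - 5)*(n - 3)*(n + 4)*(n^2 + 3*n - 4) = (n - 5)*(n - 3)*(n + 4)^2*(n - 1)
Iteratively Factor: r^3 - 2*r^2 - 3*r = (r + 1)*(r^2 - 3*r) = (r - 3)*(r + 1)*(r)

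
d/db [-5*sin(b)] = -5*cos(b)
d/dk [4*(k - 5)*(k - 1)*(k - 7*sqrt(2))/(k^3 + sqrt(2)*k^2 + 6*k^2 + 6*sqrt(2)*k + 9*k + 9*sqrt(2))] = 16*(2*sqrt(2)*k^3 + 3*k^3 - 24*sqrt(2)*k^2 - 7*k^2 - 42*k + 16*sqrt(2)*k + 30*sqrt(2) + 98)/(k^5 + 2*sqrt(2)*k^4 + 9*k^4 + 18*sqrt(2)*k^3 + 29*k^3 + 45*k^2 + 54*sqrt(2)*k^2 + 54*k + 54*sqrt(2)*k + 54)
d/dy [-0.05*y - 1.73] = -0.0500000000000000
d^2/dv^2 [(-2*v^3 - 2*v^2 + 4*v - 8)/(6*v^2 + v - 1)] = 4*(71*v^3 - 447*v^2 - 39*v - 27)/(216*v^6 + 108*v^5 - 90*v^4 - 35*v^3 + 15*v^2 + 3*v - 1)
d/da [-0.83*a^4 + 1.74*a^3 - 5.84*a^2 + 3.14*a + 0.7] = -3.32*a^3 + 5.22*a^2 - 11.68*a + 3.14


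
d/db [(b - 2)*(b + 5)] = 2*b + 3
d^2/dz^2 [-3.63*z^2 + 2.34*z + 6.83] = -7.26000000000000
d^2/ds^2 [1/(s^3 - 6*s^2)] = 6*((2 - s)*(s - 6) + 3*(s - 4)^2)/(s^4*(s - 6)^3)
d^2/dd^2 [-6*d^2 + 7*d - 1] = -12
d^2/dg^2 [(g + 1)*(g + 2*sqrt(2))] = 2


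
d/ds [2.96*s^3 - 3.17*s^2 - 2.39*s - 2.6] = 8.88*s^2 - 6.34*s - 2.39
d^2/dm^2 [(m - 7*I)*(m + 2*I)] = 2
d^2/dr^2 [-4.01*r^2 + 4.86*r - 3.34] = -8.02000000000000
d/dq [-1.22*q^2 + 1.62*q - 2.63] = 1.62 - 2.44*q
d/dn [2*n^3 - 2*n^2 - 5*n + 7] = 6*n^2 - 4*n - 5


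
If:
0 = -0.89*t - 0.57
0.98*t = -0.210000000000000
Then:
No Solution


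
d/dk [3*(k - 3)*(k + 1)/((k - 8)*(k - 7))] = 3*(-13*k^2 + 118*k - 157)/(k^4 - 30*k^3 + 337*k^2 - 1680*k + 3136)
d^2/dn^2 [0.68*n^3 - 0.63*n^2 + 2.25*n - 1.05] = 4.08*n - 1.26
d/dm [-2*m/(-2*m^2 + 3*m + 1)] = 2*(-2*m^2 - 1)/(4*m^4 - 12*m^3 + 5*m^2 + 6*m + 1)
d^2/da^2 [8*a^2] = 16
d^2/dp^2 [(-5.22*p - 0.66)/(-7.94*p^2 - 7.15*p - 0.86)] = ((5.22*p + 0.66)*(15.88*p + 7.15)*(31.76*p + 14.3) - (248.6808*p + 85.1268)*(7.94*p^2 + 7.15*p + 0.86))/(7.94*p^2 + 7.15*p + 0.86)^3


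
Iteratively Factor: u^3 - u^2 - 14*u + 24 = (u - 3)*(u^2 + 2*u - 8) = (u - 3)*(u - 2)*(u + 4)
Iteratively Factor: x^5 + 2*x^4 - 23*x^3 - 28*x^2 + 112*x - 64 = (x - 4)*(x^4 + 6*x^3 + x^2 - 24*x + 16) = (x - 4)*(x - 1)*(x^3 + 7*x^2 + 8*x - 16) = (x - 4)*(x - 1)^2*(x^2 + 8*x + 16) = (x - 4)*(x - 1)^2*(x + 4)*(x + 4)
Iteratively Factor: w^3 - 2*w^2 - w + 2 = (w - 1)*(w^2 - w - 2) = (w - 1)*(w + 1)*(w - 2)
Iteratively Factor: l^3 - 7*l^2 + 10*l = (l)*(l^2 - 7*l + 10) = l*(l - 5)*(l - 2)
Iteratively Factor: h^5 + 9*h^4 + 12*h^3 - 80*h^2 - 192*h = (h + 4)*(h^4 + 5*h^3 - 8*h^2 - 48*h) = (h + 4)^2*(h^3 + h^2 - 12*h) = (h - 3)*(h + 4)^2*(h^2 + 4*h) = (h - 3)*(h + 4)^3*(h)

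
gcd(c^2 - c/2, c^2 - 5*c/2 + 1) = c - 1/2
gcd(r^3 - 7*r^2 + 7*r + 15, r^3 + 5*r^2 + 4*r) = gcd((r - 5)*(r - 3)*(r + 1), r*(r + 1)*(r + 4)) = r + 1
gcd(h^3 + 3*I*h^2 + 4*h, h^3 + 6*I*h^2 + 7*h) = h^2 - I*h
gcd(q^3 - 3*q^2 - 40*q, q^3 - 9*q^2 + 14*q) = q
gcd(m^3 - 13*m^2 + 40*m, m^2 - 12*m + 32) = m - 8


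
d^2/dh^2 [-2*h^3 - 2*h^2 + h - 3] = -12*h - 4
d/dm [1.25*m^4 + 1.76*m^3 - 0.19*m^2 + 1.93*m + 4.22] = 5.0*m^3 + 5.28*m^2 - 0.38*m + 1.93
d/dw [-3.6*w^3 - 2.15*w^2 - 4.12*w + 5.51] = -10.8*w^2 - 4.3*w - 4.12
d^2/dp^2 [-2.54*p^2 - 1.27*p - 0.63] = -5.08000000000000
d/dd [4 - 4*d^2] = -8*d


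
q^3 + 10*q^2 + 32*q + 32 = (q + 2)*(q + 4)^2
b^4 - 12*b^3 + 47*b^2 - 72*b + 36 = (b - 6)*(b - 3)*(b - 2)*(b - 1)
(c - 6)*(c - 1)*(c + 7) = c^3 - 43*c + 42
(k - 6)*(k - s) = k^2 - k*s - 6*k + 6*s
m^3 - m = m*(m - 1)*(m + 1)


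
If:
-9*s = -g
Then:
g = 9*s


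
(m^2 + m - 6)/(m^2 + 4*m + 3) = (m - 2)/(m + 1)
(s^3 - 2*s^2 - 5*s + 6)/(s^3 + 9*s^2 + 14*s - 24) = (s^2 - s - 6)/(s^2 + 10*s + 24)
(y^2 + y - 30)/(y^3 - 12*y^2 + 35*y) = (y + 6)/(y*(y - 7))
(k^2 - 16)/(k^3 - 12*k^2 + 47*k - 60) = (k + 4)/(k^2 - 8*k + 15)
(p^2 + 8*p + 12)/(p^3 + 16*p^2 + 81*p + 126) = (p + 2)/(p^2 + 10*p + 21)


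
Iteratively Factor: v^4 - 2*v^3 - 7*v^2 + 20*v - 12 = (v - 2)*(v^3 - 7*v + 6) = (v - 2)*(v - 1)*(v^2 + v - 6) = (v - 2)*(v - 1)*(v + 3)*(v - 2)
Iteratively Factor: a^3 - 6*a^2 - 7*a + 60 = (a - 5)*(a^2 - a - 12) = (a - 5)*(a + 3)*(a - 4)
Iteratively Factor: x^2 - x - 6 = (x - 3)*(x + 2)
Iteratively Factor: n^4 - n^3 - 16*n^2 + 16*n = (n)*(n^3 - n^2 - 16*n + 16) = n*(n - 1)*(n^2 - 16) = n*(n - 1)*(n + 4)*(n - 4)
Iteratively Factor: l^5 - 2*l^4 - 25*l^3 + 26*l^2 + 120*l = (l - 5)*(l^4 + 3*l^3 - 10*l^2 - 24*l) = (l - 5)*(l + 4)*(l^3 - l^2 - 6*l) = (l - 5)*(l - 3)*(l + 4)*(l^2 + 2*l) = (l - 5)*(l - 3)*(l + 2)*(l + 4)*(l)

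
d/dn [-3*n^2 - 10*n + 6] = -6*n - 10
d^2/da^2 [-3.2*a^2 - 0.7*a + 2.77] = -6.40000000000000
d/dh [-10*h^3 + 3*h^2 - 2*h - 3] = -30*h^2 + 6*h - 2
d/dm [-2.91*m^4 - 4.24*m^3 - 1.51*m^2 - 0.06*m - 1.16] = -11.64*m^3 - 12.72*m^2 - 3.02*m - 0.06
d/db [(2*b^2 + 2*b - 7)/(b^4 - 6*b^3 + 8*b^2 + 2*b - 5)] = 2*(-2*b^5 + 3*b^4 + 26*b^3 - 69*b^2 + 46*b + 2)/(b^8 - 12*b^7 + 52*b^6 - 92*b^5 + 30*b^4 + 92*b^3 - 76*b^2 - 20*b + 25)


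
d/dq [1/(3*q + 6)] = -1/(3*(q + 2)^2)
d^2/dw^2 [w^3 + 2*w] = 6*w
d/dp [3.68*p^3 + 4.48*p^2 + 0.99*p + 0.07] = 11.04*p^2 + 8.96*p + 0.99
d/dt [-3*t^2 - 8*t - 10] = -6*t - 8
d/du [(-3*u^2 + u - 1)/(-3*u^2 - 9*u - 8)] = (30*u^2 + 42*u - 17)/(9*u^4 + 54*u^3 + 129*u^2 + 144*u + 64)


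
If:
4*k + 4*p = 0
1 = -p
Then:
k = 1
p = -1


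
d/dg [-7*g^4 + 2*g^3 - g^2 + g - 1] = -28*g^3 + 6*g^2 - 2*g + 1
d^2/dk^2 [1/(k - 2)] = 2/(k - 2)^3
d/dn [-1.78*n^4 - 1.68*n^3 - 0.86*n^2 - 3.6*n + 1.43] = -7.12*n^3 - 5.04*n^2 - 1.72*n - 3.6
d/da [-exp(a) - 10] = -exp(a)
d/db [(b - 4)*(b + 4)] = 2*b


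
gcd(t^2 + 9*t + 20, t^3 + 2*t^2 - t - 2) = 1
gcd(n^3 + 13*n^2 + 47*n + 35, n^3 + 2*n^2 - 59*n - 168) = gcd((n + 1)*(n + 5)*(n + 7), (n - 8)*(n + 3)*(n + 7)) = n + 7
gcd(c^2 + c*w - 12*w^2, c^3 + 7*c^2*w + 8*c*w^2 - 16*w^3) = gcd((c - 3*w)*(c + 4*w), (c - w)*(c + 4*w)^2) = c + 4*w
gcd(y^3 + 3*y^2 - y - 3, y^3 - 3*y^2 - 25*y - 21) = y^2 + 4*y + 3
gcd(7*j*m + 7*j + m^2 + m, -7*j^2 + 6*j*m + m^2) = 7*j + m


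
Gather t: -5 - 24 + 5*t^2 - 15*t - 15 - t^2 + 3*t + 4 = 4*t^2 - 12*t - 40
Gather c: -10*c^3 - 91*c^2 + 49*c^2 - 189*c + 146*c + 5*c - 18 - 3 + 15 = -10*c^3 - 42*c^2 - 38*c - 6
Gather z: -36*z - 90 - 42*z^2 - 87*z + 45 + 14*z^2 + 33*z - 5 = -28*z^2 - 90*z - 50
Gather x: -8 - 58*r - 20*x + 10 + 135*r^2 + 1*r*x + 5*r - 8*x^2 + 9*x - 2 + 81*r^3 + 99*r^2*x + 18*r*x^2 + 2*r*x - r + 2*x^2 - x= 81*r^3 + 135*r^2 - 54*r + x^2*(18*r - 6) + x*(99*r^2 + 3*r - 12)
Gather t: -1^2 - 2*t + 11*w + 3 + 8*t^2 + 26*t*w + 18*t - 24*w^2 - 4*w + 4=8*t^2 + t*(26*w + 16) - 24*w^2 + 7*w + 6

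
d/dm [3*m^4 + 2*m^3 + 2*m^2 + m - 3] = 12*m^3 + 6*m^2 + 4*m + 1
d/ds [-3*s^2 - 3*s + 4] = -6*s - 3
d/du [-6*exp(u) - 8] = -6*exp(u)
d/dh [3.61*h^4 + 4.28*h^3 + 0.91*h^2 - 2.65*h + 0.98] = 14.44*h^3 + 12.84*h^2 + 1.82*h - 2.65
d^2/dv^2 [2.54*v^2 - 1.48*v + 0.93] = 5.08000000000000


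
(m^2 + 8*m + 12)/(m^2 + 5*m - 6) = (m + 2)/(m - 1)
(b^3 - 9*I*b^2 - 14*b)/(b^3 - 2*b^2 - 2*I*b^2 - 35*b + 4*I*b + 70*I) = b*(b - 7*I)/(b^2 - 2*b - 35)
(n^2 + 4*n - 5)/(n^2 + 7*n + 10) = (n - 1)/(n + 2)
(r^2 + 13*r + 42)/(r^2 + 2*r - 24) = (r + 7)/(r - 4)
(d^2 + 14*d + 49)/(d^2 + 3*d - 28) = (d + 7)/(d - 4)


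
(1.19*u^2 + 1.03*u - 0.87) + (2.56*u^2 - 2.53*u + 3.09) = 3.75*u^2 - 1.5*u + 2.22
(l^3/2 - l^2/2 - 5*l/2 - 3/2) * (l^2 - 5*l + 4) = l^5/2 - 3*l^4 + 2*l^3 + 9*l^2 - 5*l/2 - 6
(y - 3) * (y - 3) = y^2 - 6*y + 9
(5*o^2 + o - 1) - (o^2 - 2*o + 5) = 4*o^2 + 3*o - 6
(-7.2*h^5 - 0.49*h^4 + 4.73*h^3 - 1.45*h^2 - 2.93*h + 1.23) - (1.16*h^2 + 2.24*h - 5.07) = -7.2*h^5 - 0.49*h^4 + 4.73*h^3 - 2.61*h^2 - 5.17*h + 6.3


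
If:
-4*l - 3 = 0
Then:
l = -3/4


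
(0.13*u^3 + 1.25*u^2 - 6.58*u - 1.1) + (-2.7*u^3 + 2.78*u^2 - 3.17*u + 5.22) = -2.57*u^3 + 4.03*u^2 - 9.75*u + 4.12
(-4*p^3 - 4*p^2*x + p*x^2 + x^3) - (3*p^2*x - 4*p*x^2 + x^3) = -4*p^3 - 7*p^2*x + 5*p*x^2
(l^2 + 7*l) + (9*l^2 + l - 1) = 10*l^2 + 8*l - 1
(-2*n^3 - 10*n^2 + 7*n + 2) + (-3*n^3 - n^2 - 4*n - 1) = -5*n^3 - 11*n^2 + 3*n + 1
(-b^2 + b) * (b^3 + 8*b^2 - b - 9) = -b^5 - 7*b^4 + 9*b^3 + 8*b^2 - 9*b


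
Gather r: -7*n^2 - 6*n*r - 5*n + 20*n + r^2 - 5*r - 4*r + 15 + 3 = -7*n^2 + 15*n + r^2 + r*(-6*n - 9) + 18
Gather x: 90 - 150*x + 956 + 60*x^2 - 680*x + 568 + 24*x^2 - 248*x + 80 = 84*x^2 - 1078*x + 1694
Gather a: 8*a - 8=8*a - 8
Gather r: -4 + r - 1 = r - 5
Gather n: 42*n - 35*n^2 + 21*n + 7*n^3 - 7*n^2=7*n^3 - 42*n^2 + 63*n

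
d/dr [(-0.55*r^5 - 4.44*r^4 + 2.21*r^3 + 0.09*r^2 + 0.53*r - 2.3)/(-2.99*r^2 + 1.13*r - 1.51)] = (4.9335*r^6 + 24.0652*r^5 - 17.507*r^4 + 31.8122*r^3 - 8.3249*r^2 - 14.0258*r + 1.7987)/(8.9401*r^4 - 6.7574*r^3 + 10.3067*r^2 - 3.4126*r + 2.2801)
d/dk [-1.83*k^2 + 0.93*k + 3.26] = 0.93 - 3.66*k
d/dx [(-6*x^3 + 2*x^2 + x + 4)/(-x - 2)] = 2*(6*x^3 + 17*x^2 - 4*x + 1)/(x^2 + 4*x + 4)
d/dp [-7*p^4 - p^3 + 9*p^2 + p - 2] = -28*p^3 - 3*p^2 + 18*p + 1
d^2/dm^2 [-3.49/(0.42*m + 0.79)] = -1.231272/(0.42*m + 0.79)^3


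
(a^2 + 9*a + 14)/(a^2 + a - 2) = (a + 7)/(a - 1)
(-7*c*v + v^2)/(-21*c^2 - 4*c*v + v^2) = v/(3*c + v)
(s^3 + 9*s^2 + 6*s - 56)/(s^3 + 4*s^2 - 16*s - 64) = (s^2 + 5*s - 14)/(s^2 - 16)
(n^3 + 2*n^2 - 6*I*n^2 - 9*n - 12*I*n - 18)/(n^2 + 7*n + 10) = (n^2 - 6*I*n - 9)/(n + 5)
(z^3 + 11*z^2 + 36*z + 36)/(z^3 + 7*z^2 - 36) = (z + 2)/(z - 2)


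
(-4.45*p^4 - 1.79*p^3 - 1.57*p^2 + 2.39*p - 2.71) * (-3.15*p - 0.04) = 14.0175*p^5 + 5.8165*p^4 + 5.0171*p^3 - 7.4657*p^2 + 8.4409*p + 0.1084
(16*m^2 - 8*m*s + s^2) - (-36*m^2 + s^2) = 52*m^2 - 8*m*s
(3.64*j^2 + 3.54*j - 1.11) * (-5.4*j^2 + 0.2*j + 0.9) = -19.656*j^4 - 18.388*j^3 + 9.978*j^2 + 2.964*j - 0.999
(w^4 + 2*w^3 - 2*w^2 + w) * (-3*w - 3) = -3*w^5 - 9*w^4 + 3*w^2 - 3*w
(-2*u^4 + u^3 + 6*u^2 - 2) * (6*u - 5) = -12*u^5 + 16*u^4 + 31*u^3 - 30*u^2 - 12*u + 10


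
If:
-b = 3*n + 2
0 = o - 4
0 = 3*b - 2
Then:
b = 2/3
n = -8/9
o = 4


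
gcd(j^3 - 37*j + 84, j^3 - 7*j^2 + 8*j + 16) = j - 4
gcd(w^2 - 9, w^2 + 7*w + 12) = w + 3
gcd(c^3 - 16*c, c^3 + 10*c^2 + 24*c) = c^2 + 4*c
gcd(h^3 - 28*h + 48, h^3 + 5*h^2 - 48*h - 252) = h + 6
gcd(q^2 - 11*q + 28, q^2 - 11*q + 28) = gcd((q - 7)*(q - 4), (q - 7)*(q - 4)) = q^2 - 11*q + 28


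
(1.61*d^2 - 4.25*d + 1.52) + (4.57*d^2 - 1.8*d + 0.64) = 6.18*d^2 - 6.05*d + 2.16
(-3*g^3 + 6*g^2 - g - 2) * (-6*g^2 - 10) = 18*g^5 - 36*g^4 + 36*g^3 - 48*g^2 + 10*g + 20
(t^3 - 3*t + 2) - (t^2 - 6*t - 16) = t^3 - t^2 + 3*t + 18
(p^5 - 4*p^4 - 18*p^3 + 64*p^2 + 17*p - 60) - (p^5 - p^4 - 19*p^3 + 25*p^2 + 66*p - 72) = -3*p^4 + p^3 + 39*p^2 - 49*p + 12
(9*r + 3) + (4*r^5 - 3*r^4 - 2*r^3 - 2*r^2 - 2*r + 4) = 4*r^5 - 3*r^4 - 2*r^3 - 2*r^2 + 7*r + 7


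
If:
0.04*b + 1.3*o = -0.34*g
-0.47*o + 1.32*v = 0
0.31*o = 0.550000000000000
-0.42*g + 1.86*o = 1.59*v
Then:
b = -104.12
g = 5.47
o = 1.77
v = 0.63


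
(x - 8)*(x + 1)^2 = x^3 - 6*x^2 - 15*x - 8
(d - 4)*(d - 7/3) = d^2 - 19*d/3 + 28/3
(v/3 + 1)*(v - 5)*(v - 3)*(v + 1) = v^4/3 - 4*v^3/3 - 14*v^2/3 + 12*v + 15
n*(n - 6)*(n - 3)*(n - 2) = n^4 - 11*n^3 + 36*n^2 - 36*n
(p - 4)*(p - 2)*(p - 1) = p^3 - 7*p^2 + 14*p - 8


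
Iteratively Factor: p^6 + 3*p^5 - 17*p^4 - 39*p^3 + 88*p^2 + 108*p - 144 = (p + 4)*(p^5 - p^4 - 13*p^3 + 13*p^2 + 36*p - 36) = (p + 3)*(p + 4)*(p^4 - 4*p^3 - p^2 + 16*p - 12) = (p - 3)*(p + 3)*(p + 4)*(p^3 - p^2 - 4*p + 4) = (p - 3)*(p - 1)*(p + 3)*(p + 4)*(p^2 - 4) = (p - 3)*(p - 1)*(p + 2)*(p + 3)*(p + 4)*(p - 2)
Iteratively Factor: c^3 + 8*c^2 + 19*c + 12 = (c + 3)*(c^2 + 5*c + 4) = (c + 3)*(c + 4)*(c + 1)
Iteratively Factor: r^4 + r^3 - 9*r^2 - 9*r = (r + 1)*(r^3 - 9*r) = r*(r + 1)*(r^2 - 9) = r*(r - 3)*(r + 1)*(r + 3)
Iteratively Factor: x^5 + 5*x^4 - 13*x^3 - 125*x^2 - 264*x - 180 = (x - 5)*(x^4 + 10*x^3 + 37*x^2 + 60*x + 36) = (x - 5)*(x + 2)*(x^3 + 8*x^2 + 21*x + 18) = (x - 5)*(x + 2)*(x + 3)*(x^2 + 5*x + 6) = (x - 5)*(x + 2)^2*(x + 3)*(x + 3)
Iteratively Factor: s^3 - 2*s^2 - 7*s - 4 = (s - 4)*(s^2 + 2*s + 1) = (s - 4)*(s + 1)*(s + 1)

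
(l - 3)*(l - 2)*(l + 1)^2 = l^4 - 3*l^3 - 3*l^2 + 7*l + 6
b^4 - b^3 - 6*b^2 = b^2*(b - 3)*(b + 2)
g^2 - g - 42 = (g - 7)*(g + 6)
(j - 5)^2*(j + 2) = j^3 - 8*j^2 + 5*j + 50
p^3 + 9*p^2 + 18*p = p*(p + 3)*(p + 6)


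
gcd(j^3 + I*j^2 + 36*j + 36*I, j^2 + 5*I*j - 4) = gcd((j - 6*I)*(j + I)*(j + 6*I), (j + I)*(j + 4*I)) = j + I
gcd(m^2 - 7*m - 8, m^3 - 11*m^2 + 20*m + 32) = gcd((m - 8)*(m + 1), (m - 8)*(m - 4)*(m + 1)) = m^2 - 7*m - 8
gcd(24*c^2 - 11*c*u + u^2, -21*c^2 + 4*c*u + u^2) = -3*c + u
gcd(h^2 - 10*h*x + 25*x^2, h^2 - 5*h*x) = -h + 5*x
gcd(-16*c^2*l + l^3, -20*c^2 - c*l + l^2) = 4*c + l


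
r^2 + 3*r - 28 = (r - 4)*(r + 7)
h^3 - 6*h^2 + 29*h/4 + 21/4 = (h - 7/2)*(h - 3)*(h + 1/2)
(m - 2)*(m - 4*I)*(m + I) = m^3 - 2*m^2 - 3*I*m^2 + 4*m + 6*I*m - 8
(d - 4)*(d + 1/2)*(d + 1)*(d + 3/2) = d^4 - d^3 - 37*d^2/4 - 41*d/4 - 3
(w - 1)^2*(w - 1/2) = w^3 - 5*w^2/2 + 2*w - 1/2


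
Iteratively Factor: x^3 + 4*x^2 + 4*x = (x + 2)*(x^2 + 2*x) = x*(x + 2)*(x + 2)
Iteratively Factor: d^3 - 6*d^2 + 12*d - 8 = (d - 2)*(d^2 - 4*d + 4) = (d - 2)^2*(d - 2)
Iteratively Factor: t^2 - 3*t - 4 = (t - 4)*(t + 1)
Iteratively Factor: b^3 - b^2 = (b - 1)*(b^2) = b*(b - 1)*(b)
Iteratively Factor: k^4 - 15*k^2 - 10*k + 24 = (k - 1)*(k^3 + k^2 - 14*k - 24) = (k - 4)*(k - 1)*(k^2 + 5*k + 6) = (k - 4)*(k - 1)*(k + 3)*(k + 2)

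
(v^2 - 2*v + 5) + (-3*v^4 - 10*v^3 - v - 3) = -3*v^4 - 10*v^3 + v^2 - 3*v + 2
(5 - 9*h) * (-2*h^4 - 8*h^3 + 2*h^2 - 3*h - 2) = 18*h^5 + 62*h^4 - 58*h^3 + 37*h^2 + 3*h - 10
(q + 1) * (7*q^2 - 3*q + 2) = 7*q^3 + 4*q^2 - q + 2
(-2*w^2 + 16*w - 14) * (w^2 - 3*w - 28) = -2*w^4 + 22*w^3 - 6*w^2 - 406*w + 392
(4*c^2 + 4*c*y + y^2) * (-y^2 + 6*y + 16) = -4*c^2*y^2 + 24*c^2*y + 64*c^2 - 4*c*y^3 + 24*c*y^2 + 64*c*y - y^4 + 6*y^3 + 16*y^2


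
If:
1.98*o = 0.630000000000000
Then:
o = 0.32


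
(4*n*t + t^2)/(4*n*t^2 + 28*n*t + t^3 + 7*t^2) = 1/(t + 7)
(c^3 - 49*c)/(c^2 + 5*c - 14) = c*(c - 7)/(c - 2)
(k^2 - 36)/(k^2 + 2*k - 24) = (k - 6)/(k - 4)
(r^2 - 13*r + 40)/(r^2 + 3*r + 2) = (r^2 - 13*r + 40)/(r^2 + 3*r + 2)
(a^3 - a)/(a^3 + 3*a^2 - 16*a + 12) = a*(a + 1)/(a^2 + 4*a - 12)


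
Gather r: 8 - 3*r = 8 - 3*r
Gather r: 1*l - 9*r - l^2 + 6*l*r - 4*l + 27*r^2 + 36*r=-l^2 - 3*l + 27*r^2 + r*(6*l + 27)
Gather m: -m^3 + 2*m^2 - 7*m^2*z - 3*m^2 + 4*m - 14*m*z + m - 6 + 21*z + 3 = -m^3 + m^2*(-7*z - 1) + m*(5 - 14*z) + 21*z - 3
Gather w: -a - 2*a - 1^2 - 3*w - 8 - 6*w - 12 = -3*a - 9*w - 21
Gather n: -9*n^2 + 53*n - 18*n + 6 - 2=-9*n^2 + 35*n + 4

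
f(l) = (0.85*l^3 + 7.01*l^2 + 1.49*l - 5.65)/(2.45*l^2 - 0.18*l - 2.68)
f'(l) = (0.18 - 4.9*l)*(0.85*l^3 + 7.01*l^2 + 1.49*l - 5.65)/(2.45*l^2 - 0.18*l - 2.68)^2 + (2.55*l^2 + 14.02*l + 1.49)/(2.45*l^2 - 0.18*l - 2.68) = (2.0825*l^4 - 0.306000000000004*l^3 - 11.7463*l^2 - 9.8886*l - 5.0102)/(6.0025*l^4 - 0.882*l^3 - 13.0996*l^2 + 0.9648*l + 7.1824)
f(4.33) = 4.74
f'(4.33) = 0.24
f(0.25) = 1.88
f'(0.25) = -1.24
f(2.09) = 4.69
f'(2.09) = -0.69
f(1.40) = 6.69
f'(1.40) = -9.93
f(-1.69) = 1.68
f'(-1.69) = -0.16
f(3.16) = 4.52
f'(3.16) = 0.10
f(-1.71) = 1.68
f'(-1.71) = -0.14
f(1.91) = 4.85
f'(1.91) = -1.18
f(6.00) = 5.20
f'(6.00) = 0.30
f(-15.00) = -2.39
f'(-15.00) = 0.34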